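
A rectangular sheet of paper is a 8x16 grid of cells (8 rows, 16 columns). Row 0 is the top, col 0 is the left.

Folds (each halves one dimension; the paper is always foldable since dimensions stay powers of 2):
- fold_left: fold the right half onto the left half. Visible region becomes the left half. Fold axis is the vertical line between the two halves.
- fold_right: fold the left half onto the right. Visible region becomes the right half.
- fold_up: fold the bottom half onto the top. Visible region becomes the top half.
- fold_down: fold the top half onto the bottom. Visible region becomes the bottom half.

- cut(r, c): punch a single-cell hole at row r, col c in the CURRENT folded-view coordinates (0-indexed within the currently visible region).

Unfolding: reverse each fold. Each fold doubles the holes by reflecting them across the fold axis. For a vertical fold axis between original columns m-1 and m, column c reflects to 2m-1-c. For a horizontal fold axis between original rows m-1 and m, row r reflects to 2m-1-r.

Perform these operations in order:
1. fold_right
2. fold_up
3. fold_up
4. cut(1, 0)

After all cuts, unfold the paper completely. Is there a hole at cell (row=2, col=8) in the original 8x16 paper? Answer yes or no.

Answer: yes

Derivation:
Op 1 fold_right: fold axis v@8; visible region now rows[0,8) x cols[8,16) = 8x8
Op 2 fold_up: fold axis h@4; visible region now rows[0,4) x cols[8,16) = 4x8
Op 3 fold_up: fold axis h@2; visible region now rows[0,2) x cols[8,16) = 2x8
Op 4 cut(1, 0): punch at orig (1,8); cuts so far [(1, 8)]; region rows[0,2) x cols[8,16) = 2x8
Unfold 1 (reflect across h@2): 2 holes -> [(1, 8), (2, 8)]
Unfold 2 (reflect across h@4): 4 holes -> [(1, 8), (2, 8), (5, 8), (6, 8)]
Unfold 3 (reflect across v@8): 8 holes -> [(1, 7), (1, 8), (2, 7), (2, 8), (5, 7), (5, 8), (6, 7), (6, 8)]
Holes: [(1, 7), (1, 8), (2, 7), (2, 8), (5, 7), (5, 8), (6, 7), (6, 8)]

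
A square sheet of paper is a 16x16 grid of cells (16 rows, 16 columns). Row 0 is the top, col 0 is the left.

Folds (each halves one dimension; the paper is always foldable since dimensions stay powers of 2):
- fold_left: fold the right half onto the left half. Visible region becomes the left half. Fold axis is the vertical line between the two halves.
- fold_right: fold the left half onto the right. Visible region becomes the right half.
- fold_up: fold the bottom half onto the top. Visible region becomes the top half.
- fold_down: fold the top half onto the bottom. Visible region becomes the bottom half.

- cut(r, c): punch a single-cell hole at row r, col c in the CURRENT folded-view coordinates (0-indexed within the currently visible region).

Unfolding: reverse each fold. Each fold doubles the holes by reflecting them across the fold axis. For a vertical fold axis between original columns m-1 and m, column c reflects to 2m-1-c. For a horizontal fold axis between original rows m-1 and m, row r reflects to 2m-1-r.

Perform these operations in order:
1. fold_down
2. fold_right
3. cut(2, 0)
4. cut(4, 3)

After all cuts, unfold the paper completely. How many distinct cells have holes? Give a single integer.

Op 1 fold_down: fold axis h@8; visible region now rows[8,16) x cols[0,16) = 8x16
Op 2 fold_right: fold axis v@8; visible region now rows[8,16) x cols[8,16) = 8x8
Op 3 cut(2, 0): punch at orig (10,8); cuts so far [(10, 8)]; region rows[8,16) x cols[8,16) = 8x8
Op 4 cut(4, 3): punch at orig (12,11); cuts so far [(10, 8), (12, 11)]; region rows[8,16) x cols[8,16) = 8x8
Unfold 1 (reflect across v@8): 4 holes -> [(10, 7), (10, 8), (12, 4), (12, 11)]
Unfold 2 (reflect across h@8): 8 holes -> [(3, 4), (3, 11), (5, 7), (5, 8), (10, 7), (10, 8), (12, 4), (12, 11)]

Answer: 8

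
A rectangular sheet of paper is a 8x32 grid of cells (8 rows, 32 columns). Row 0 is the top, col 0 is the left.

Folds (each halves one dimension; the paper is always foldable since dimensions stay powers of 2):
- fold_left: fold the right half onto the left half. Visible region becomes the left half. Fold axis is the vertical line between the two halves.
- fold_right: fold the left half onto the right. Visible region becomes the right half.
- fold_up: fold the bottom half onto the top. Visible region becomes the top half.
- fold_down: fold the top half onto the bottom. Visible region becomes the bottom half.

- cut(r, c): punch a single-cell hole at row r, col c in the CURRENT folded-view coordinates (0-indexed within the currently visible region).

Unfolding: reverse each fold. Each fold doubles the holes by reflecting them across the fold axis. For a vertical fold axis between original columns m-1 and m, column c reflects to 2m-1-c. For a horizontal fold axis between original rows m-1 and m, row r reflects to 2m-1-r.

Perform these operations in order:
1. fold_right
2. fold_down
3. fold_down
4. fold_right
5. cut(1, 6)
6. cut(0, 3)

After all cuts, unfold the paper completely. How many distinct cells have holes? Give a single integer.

Op 1 fold_right: fold axis v@16; visible region now rows[0,8) x cols[16,32) = 8x16
Op 2 fold_down: fold axis h@4; visible region now rows[4,8) x cols[16,32) = 4x16
Op 3 fold_down: fold axis h@6; visible region now rows[6,8) x cols[16,32) = 2x16
Op 4 fold_right: fold axis v@24; visible region now rows[6,8) x cols[24,32) = 2x8
Op 5 cut(1, 6): punch at orig (7,30); cuts so far [(7, 30)]; region rows[6,8) x cols[24,32) = 2x8
Op 6 cut(0, 3): punch at orig (6,27); cuts so far [(6, 27), (7, 30)]; region rows[6,8) x cols[24,32) = 2x8
Unfold 1 (reflect across v@24): 4 holes -> [(6, 20), (6, 27), (7, 17), (7, 30)]
Unfold 2 (reflect across h@6): 8 holes -> [(4, 17), (4, 30), (5, 20), (5, 27), (6, 20), (6, 27), (7, 17), (7, 30)]
Unfold 3 (reflect across h@4): 16 holes -> [(0, 17), (0, 30), (1, 20), (1, 27), (2, 20), (2, 27), (3, 17), (3, 30), (4, 17), (4, 30), (5, 20), (5, 27), (6, 20), (6, 27), (7, 17), (7, 30)]
Unfold 4 (reflect across v@16): 32 holes -> [(0, 1), (0, 14), (0, 17), (0, 30), (1, 4), (1, 11), (1, 20), (1, 27), (2, 4), (2, 11), (2, 20), (2, 27), (3, 1), (3, 14), (3, 17), (3, 30), (4, 1), (4, 14), (4, 17), (4, 30), (5, 4), (5, 11), (5, 20), (5, 27), (6, 4), (6, 11), (6, 20), (6, 27), (7, 1), (7, 14), (7, 17), (7, 30)]

Answer: 32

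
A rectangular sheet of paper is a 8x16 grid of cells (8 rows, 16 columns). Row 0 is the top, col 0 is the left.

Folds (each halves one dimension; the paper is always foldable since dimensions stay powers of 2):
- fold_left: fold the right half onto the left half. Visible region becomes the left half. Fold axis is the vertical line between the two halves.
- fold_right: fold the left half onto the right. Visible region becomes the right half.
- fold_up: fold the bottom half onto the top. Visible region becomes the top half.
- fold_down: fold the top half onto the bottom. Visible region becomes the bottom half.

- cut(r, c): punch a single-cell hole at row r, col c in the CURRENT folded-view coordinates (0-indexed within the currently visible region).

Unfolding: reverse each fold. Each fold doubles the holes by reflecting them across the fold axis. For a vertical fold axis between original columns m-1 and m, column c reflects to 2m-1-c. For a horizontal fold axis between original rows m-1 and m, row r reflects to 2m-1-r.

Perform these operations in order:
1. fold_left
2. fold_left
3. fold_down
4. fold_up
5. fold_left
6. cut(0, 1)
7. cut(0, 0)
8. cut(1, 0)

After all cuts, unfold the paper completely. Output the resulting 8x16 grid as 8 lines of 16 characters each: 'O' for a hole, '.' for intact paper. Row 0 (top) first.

Answer: OOOOOOOOOOOOOOOO
O..OO..OO..OO..O
O..OO..OO..OO..O
OOOOOOOOOOOOOOOO
OOOOOOOOOOOOOOOO
O..OO..OO..OO..O
O..OO..OO..OO..O
OOOOOOOOOOOOOOOO

Derivation:
Op 1 fold_left: fold axis v@8; visible region now rows[0,8) x cols[0,8) = 8x8
Op 2 fold_left: fold axis v@4; visible region now rows[0,8) x cols[0,4) = 8x4
Op 3 fold_down: fold axis h@4; visible region now rows[4,8) x cols[0,4) = 4x4
Op 4 fold_up: fold axis h@6; visible region now rows[4,6) x cols[0,4) = 2x4
Op 5 fold_left: fold axis v@2; visible region now rows[4,6) x cols[0,2) = 2x2
Op 6 cut(0, 1): punch at orig (4,1); cuts so far [(4, 1)]; region rows[4,6) x cols[0,2) = 2x2
Op 7 cut(0, 0): punch at orig (4,0); cuts so far [(4, 0), (4, 1)]; region rows[4,6) x cols[0,2) = 2x2
Op 8 cut(1, 0): punch at orig (5,0); cuts so far [(4, 0), (4, 1), (5, 0)]; region rows[4,6) x cols[0,2) = 2x2
Unfold 1 (reflect across v@2): 6 holes -> [(4, 0), (4, 1), (4, 2), (4, 3), (5, 0), (5, 3)]
Unfold 2 (reflect across h@6): 12 holes -> [(4, 0), (4, 1), (4, 2), (4, 3), (5, 0), (5, 3), (6, 0), (6, 3), (7, 0), (7, 1), (7, 2), (7, 3)]
Unfold 3 (reflect across h@4): 24 holes -> [(0, 0), (0, 1), (0, 2), (0, 3), (1, 0), (1, 3), (2, 0), (2, 3), (3, 0), (3, 1), (3, 2), (3, 3), (4, 0), (4, 1), (4, 2), (4, 3), (5, 0), (5, 3), (6, 0), (6, 3), (7, 0), (7, 1), (7, 2), (7, 3)]
Unfold 4 (reflect across v@4): 48 holes -> [(0, 0), (0, 1), (0, 2), (0, 3), (0, 4), (0, 5), (0, 6), (0, 7), (1, 0), (1, 3), (1, 4), (1, 7), (2, 0), (2, 3), (2, 4), (2, 7), (3, 0), (3, 1), (3, 2), (3, 3), (3, 4), (3, 5), (3, 6), (3, 7), (4, 0), (4, 1), (4, 2), (4, 3), (4, 4), (4, 5), (4, 6), (4, 7), (5, 0), (5, 3), (5, 4), (5, 7), (6, 0), (6, 3), (6, 4), (6, 7), (7, 0), (7, 1), (7, 2), (7, 3), (7, 4), (7, 5), (7, 6), (7, 7)]
Unfold 5 (reflect across v@8): 96 holes -> [(0, 0), (0, 1), (0, 2), (0, 3), (0, 4), (0, 5), (0, 6), (0, 7), (0, 8), (0, 9), (0, 10), (0, 11), (0, 12), (0, 13), (0, 14), (0, 15), (1, 0), (1, 3), (1, 4), (1, 7), (1, 8), (1, 11), (1, 12), (1, 15), (2, 0), (2, 3), (2, 4), (2, 7), (2, 8), (2, 11), (2, 12), (2, 15), (3, 0), (3, 1), (3, 2), (3, 3), (3, 4), (3, 5), (3, 6), (3, 7), (3, 8), (3, 9), (3, 10), (3, 11), (3, 12), (3, 13), (3, 14), (3, 15), (4, 0), (4, 1), (4, 2), (4, 3), (4, 4), (4, 5), (4, 6), (4, 7), (4, 8), (4, 9), (4, 10), (4, 11), (4, 12), (4, 13), (4, 14), (4, 15), (5, 0), (5, 3), (5, 4), (5, 7), (5, 8), (5, 11), (5, 12), (5, 15), (6, 0), (6, 3), (6, 4), (6, 7), (6, 8), (6, 11), (6, 12), (6, 15), (7, 0), (7, 1), (7, 2), (7, 3), (7, 4), (7, 5), (7, 6), (7, 7), (7, 8), (7, 9), (7, 10), (7, 11), (7, 12), (7, 13), (7, 14), (7, 15)]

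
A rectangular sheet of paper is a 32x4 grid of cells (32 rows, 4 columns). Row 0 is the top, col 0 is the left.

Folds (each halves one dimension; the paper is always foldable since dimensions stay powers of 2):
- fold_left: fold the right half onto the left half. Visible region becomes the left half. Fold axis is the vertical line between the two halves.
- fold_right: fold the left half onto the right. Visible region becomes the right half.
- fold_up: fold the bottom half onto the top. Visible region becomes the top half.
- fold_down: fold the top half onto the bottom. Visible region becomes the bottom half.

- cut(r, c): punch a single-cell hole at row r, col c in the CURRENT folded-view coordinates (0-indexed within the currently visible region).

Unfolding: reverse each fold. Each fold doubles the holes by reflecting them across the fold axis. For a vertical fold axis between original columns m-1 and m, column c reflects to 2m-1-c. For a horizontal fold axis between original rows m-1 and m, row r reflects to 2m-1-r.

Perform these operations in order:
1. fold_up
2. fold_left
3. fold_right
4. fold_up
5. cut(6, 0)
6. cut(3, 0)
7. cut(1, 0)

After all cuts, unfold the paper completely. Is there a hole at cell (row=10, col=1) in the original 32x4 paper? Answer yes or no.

Answer: no

Derivation:
Op 1 fold_up: fold axis h@16; visible region now rows[0,16) x cols[0,4) = 16x4
Op 2 fold_left: fold axis v@2; visible region now rows[0,16) x cols[0,2) = 16x2
Op 3 fold_right: fold axis v@1; visible region now rows[0,16) x cols[1,2) = 16x1
Op 4 fold_up: fold axis h@8; visible region now rows[0,8) x cols[1,2) = 8x1
Op 5 cut(6, 0): punch at orig (6,1); cuts so far [(6, 1)]; region rows[0,8) x cols[1,2) = 8x1
Op 6 cut(3, 0): punch at orig (3,1); cuts so far [(3, 1), (6, 1)]; region rows[0,8) x cols[1,2) = 8x1
Op 7 cut(1, 0): punch at orig (1,1); cuts so far [(1, 1), (3, 1), (6, 1)]; region rows[0,8) x cols[1,2) = 8x1
Unfold 1 (reflect across h@8): 6 holes -> [(1, 1), (3, 1), (6, 1), (9, 1), (12, 1), (14, 1)]
Unfold 2 (reflect across v@1): 12 holes -> [(1, 0), (1, 1), (3, 0), (3, 1), (6, 0), (6, 1), (9, 0), (9, 1), (12, 0), (12, 1), (14, 0), (14, 1)]
Unfold 3 (reflect across v@2): 24 holes -> [(1, 0), (1, 1), (1, 2), (1, 3), (3, 0), (3, 1), (3, 2), (3, 3), (6, 0), (6, 1), (6, 2), (6, 3), (9, 0), (9, 1), (9, 2), (9, 3), (12, 0), (12, 1), (12, 2), (12, 3), (14, 0), (14, 1), (14, 2), (14, 3)]
Unfold 4 (reflect across h@16): 48 holes -> [(1, 0), (1, 1), (1, 2), (1, 3), (3, 0), (3, 1), (3, 2), (3, 3), (6, 0), (6, 1), (6, 2), (6, 3), (9, 0), (9, 1), (9, 2), (9, 3), (12, 0), (12, 1), (12, 2), (12, 3), (14, 0), (14, 1), (14, 2), (14, 3), (17, 0), (17, 1), (17, 2), (17, 3), (19, 0), (19, 1), (19, 2), (19, 3), (22, 0), (22, 1), (22, 2), (22, 3), (25, 0), (25, 1), (25, 2), (25, 3), (28, 0), (28, 1), (28, 2), (28, 3), (30, 0), (30, 1), (30, 2), (30, 3)]
Holes: [(1, 0), (1, 1), (1, 2), (1, 3), (3, 0), (3, 1), (3, 2), (3, 3), (6, 0), (6, 1), (6, 2), (6, 3), (9, 0), (9, 1), (9, 2), (9, 3), (12, 0), (12, 1), (12, 2), (12, 3), (14, 0), (14, 1), (14, 2), (14, 3), (17, 0), (17, 1), (17, 2), (17, 3), (19, 0), (19, 1), (19, 2), (19, 3), (22, 0), (22, 1), (22, 2), (22, 3), (25, 0), (25, 1), (25, 2), (25, 3), (28, 0), (28, 1), (28, 2), (28, 3), (30, 0), (30, 1), (30, 2), (30, 3)]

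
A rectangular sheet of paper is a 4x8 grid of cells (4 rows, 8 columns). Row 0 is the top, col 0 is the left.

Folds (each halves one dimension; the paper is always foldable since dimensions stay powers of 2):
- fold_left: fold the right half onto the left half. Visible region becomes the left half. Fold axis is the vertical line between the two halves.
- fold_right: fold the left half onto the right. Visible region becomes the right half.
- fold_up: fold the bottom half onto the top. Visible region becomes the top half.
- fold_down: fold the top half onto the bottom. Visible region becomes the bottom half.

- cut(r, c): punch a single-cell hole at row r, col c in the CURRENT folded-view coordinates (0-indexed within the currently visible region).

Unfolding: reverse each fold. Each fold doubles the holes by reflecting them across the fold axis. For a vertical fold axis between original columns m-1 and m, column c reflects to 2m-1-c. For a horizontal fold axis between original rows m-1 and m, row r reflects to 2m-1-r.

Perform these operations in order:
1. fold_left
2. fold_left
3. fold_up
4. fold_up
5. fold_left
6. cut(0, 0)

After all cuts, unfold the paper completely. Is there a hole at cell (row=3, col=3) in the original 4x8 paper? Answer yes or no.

Answer: yes

Derivation:
Op 1 fold_left: fold axis v@4; visible region now rows[0,4) x cols[0,4) = 4x4
Op 2 fold_left: fold axis v@2; visible region now rows[0,4) x cols[0,2) = 4x2
Op 3 fold_up: fold axis h@2; visible region now rows[0,2) x cols[0,2) = 2x2
Op 4 fold_up: fold axis h@1; visible region now rows[0,1) x cols[0,2) = 1x2
Op 5 fold_left: fold axis v@1; visible region now rows[0,1) x cols[0,1) = 1x1
Op 6 cut(0, 0): punch at orig (0,0); cuts so far [(0, 0)]; region rows[0,1) x cols[0,1) = 1x1
Unfold 1 (reflect across v@1): 2 holes -> [(0, 0), (0, 1)]
Unfold 2 (reflect across h@1): 4 holes -> [(0, 0), (0, 1), (1, 0), (1, 1)]
Unfold 3 (reflect across h@2): 8 holes -> [(0, 0), (0, 1), (1, 0), (1, 1), (2, 0), (2, 1), (3, 0), (3, 1)]
Unfold 4 (reflect across v@2): 16 holes -> [(0, 0), (0, 1), (0, 2), (0, 3), (1, 0), (1, 1), (1, 2), (1, 3), (2, 0), (2, 1), (2, 2), (2, 3), (3, 0), (3, 1), (3, 2), (3, 3)]
Unfold 5 (reflect across v@4): 32 holes -> [(0, 0), (0, 1), (0, 2), (0, 3), (0, 4), (0, 5), (0, 6), (0, 7), (1, 0), (1, 1), (1, 2), (1, 3), (1, 4), (1, 5), (1, 6), (1, 7), (2, 0), (2, 1), (2, 2), (2, 3), (2, 4), (2, 5), (2, 6), (2, 7), (3, 0), (3, 1), (3, 2), (3, 3), (3, 4), (3, 5), (3, 6), (3, 7)]
Holes: [(0, 0), (0, 1), (0, 2), (0, 3), (0, 4), (0, 5), (0, 6), (0, 7), (1, 0), (1, 1), (1, 2), (1, 3), (1, 4), (1, 5), (1, 6), (1, 7), (2, 0), (2, 1), (2, 2), (2, 3), (2, 4), (2, 5), (2, 6), (2, 7), (3, 0), (3, 1), (3, 2), (3, 3), (3, 4), (3, 5), (3, 6), (3, 7)]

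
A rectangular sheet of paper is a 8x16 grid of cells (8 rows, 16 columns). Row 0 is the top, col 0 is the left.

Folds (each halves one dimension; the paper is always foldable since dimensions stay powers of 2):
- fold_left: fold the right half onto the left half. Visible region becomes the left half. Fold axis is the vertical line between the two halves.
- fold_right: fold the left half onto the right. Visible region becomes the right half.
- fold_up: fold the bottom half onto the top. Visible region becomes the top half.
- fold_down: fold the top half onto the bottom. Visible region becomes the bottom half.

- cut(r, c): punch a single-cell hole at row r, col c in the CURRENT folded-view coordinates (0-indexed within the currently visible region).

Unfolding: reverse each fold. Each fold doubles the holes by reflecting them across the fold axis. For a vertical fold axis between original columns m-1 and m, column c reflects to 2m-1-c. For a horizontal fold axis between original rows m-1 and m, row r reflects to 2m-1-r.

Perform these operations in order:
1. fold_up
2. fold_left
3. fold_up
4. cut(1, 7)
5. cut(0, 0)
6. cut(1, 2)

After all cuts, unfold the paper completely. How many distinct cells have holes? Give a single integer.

Answer: 24

Derivation:
Op 1 fold_up: fold axis h@4; visible region now rows[0,4) x cols[0,16) = 4x16
Op 2 fold_left: fold axis v@8; visible region now rows[0,4) x cols[0,8) = 4x8
Op 3 fold_up: fold axis h@2; visible region now rows[0,2) x cols[0,8) = 2x8
Op 4 cut(1, 7): punch at orig (1,7); cuts so far [(1, 7)]; region rows[0,2) x cols[0,8) = 2x8
Op 5 cut(0, 0): punch at orig (0,0); cuts so far [(0, 0), (1, 7)]; region rows[0,2) x cols[0,8) = 2x8
Op 6 cut(1, 2): punch at orig (1,2); cuts so far [(0, 0), (1, 2), (1, 7)]; region rows[0,2) x cols[0,8) = 2x8
Unfold 1 (reflect across h@2): 6 holes -> [(0, 0), (1, 2), (1, 7), (2, 2), (2, 7), (3, 0)]
Unfold 2 (reflect across v@8): 12 holes -> [(0, 0), (0, 15), (1, 2), (1, 7), (1, 8), (1, 13), (2, 2), (2, 7), (2, 8), (2, 13), (3, 0), (3, 15)]
Unfold 3 (reflect across h@4): 24 holes -> [(0, 0), (0, 15), (1, 2), (1, 7), (1, 8), (1, 13), (2, 2), (2, 7), (2, 8), (2, 13), (3, 0), (3, 15), (4, 0), (4, 15), (5, 2), (5, 7), (5, 8), (5, 13), (6, 2), (6, 7), (6, 8), (6, 13), (7, 0), (7, 15)]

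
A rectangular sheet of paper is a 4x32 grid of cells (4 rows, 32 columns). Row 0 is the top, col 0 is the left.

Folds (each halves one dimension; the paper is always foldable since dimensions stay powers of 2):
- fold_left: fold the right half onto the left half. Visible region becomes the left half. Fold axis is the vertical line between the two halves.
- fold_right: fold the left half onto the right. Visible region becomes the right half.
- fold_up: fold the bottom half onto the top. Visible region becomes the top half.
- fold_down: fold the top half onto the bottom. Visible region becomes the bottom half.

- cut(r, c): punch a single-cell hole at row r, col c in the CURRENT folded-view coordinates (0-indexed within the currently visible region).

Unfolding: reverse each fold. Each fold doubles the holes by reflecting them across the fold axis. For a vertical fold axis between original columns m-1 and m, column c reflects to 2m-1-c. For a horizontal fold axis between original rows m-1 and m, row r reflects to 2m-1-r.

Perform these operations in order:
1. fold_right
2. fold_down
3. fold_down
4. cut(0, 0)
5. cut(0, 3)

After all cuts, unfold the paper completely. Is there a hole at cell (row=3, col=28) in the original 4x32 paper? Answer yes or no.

Op 1 fold_right: fold axis v@16; visible region now rows[0,4) x cols[16,32) = 4x16
Op 2 fold_down: fold axis h@2; visible region now rows[2,4) x cols[16,32) = 2x16
Op 3 fold_down: fold axis h@3; visible region now rows[3,4) x cols[16,32) = 1x16
Op 4 cut(0, 0): punch at orig (3,16); cuts so far [(3, 16)]; region rows[3,4) x cols[16,32) = 1x16
Op 5 cut(0, 3): punch at orig (3,19); cuts so far [(3, 16), (3, 19)]; region rows[3,4) x cols[16,32) = 1x16
Unfold 1 (reflect across h@3): 4 holes -> [(2, 16), (2, 19), (3, 16), (3, 19)]
Unfold 2 (reflect across h@2): 8 holes -> [(0, 16), (0, 19), (1, 16), (1, 19), (2, 16), (2, 19), (3, 16), (3, 19)]
Unfold 3 (reflect across v@16): 16 holes -> [(0, 12), (0, 15), (0, 16), (0, 19), (1, 12), (1, 15), (1, 16), (1, 19), (2, 12), (2, 15), (2, 16), (2, 19), (3, 12), (3, 15), (3, 16), (3, 19)]
Holes: [(0, 12), (0, 15), (0, 16), (0, 19), (1, 12), (1, 15), (1, 16), (1, 19), (2, 12), (2, 15), (2, 16), (2, 19), (3, 12), (3, 15), (3, 16), (3, 19)]

Answer: no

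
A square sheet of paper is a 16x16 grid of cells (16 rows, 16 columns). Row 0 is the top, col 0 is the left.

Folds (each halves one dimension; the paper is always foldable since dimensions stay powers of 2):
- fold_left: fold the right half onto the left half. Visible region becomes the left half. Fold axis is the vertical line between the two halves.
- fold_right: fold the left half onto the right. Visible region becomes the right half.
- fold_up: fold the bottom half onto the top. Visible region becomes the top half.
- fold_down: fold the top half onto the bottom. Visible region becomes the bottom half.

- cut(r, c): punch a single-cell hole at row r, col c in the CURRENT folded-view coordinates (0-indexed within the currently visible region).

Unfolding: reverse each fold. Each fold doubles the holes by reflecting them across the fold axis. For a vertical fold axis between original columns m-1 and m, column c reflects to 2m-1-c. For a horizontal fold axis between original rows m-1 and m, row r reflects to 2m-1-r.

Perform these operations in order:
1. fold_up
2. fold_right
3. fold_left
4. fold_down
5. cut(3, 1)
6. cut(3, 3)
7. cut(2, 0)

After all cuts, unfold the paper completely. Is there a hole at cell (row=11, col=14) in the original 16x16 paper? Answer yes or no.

Op 1 fold_up: fold axis h@8; visible region now rows[0,8) x cols[0,16) = 8x16
Op 2 fold_right: fold axis v@8; visible region now rows[0,8) x cols[8,16) = 8x8
Op 3 fold_left: fold axis v@12; visible region now rows[0,8) x cols[8,12) = 8x4
Op 4 fold_down: fold axis h@4; visible region now rows[4,8) x cols[8,12) = 4x4
Op 5 cut(3, 1): punch at orig (7,9); cuts so far [(7, 9)]; region rows[4,8) x cols[8,12) = 4x4
Op 6 cut(3, 3): punch at orig (7,11); cuts so far [(7, 9), (7, 11)]; region rows[4,8) x cols[8,12) = 4x4
Op 7 cut(2, 0): punch at orig (6,8); cuts so far [(6, 8), (7, 9), (7, 11)]; region rows[4,8) x cols[8,12) = 4x4
Unfold 1 (reflect across h@4): 6 holes -> [(0, 9), (0, 11), (1, 8), (6, 8), (7, 9), (7, 11)]
Unfold 2 (reflect across v@12): 12 holes -> [(0, 9), (0, 11), (0, 12), (0, 14), (1, 8), (1, 15), (6, 8), (6, 15), (7, 9), (7, 11), (7, 12), (7, 14)]
Unfold 3 (reflect across v@8): 24 holes -> [(0, 1), (0, 3), (0, 4), (0, 6), (0, 9), (0, 11), (0, 12), (0, 14), (1, 0), (1, 7), (1, 8), (1, 15), (6, 0), (6, 7), (6, 8), (6, 15), (7, 1), (7, 3), (7, 4), (7, 6), (7, 9), (7, 11), (7, 12), (7, 14)]
Unfold 4 (reflect across h@8): 48 holes -> [(0, 1), (0, 3), (0, 4), (0, 6), (0, 9), (0, 11), (0, 12), (0, 14), (1, 0), (1, 7), (1, 8), (1, 15), (6, 0), (6, 7), (6, 8), (6, 15), (7, 1), (7, 3), (7, 4), (7, 6), (7, 9), (7, 11), (7, 12), (7, 14), (8, 1), (8, 3), (8, 4), (8, 6), (8, 9), (8, 11), (8, 12), (8, 14), (9, 0), (9, 7), (9, 8), (9, 15), (14, 0), (14, 7), (14, 8), (14, 15), (15, 1), (15, 3), (15, 4), (15, 6), (15, 9), (15, 11), (15, 12), (15, 14)]
Holes: [(0, 1), (0, 3), (0, 4), (0, 6), (0, 9), (0, 11), (0, 12), (0, 14), (1, 0), (1, 7), (1, 8), (1, 15), (6, 0), (6, 7), (6, 8), (6, 15), (7, 1), (7, 3), (7, 4), (7, 6), (7, 9), (7, 11), (7, 12), (7, 14), (8, 1), (8, 3), (8, 4), (8, 6), (8, 9), (8, 11), (8, 12), (8, 14), (9, 0), (9, 7), (9, 8), (9, 15), (14, 0), (14, 7), (14, 8), (14, 15), (15, 1), (15, 3), (15, 4), (15, 6), (15, 9), (15, 11), (15, 12), (15, 14)]

Answer: no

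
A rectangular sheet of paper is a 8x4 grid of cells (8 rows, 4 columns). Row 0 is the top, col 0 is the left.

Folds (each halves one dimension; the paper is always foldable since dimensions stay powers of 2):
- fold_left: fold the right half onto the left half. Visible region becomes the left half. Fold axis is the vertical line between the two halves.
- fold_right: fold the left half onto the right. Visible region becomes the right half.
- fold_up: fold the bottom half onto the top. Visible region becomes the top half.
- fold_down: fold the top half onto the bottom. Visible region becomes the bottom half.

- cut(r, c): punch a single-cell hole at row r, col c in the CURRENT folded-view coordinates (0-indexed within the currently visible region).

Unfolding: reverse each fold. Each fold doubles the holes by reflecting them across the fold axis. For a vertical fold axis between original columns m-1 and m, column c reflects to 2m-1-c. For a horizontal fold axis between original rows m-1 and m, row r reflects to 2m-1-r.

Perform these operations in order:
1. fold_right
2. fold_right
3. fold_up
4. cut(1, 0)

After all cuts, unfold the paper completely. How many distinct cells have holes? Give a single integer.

Op 1 fold_right: fold axis v@2; visible region now rows[0,8) x cols[2,4) = 8x2
Op 2 fold_right: fold axis v@3; visible region now rows[0,8) x cols[3,4) = 8x1
Op 3 fold_up: fold axis h@4; visible region now rows[0,4) x cols[3,4) = 4x1
Op 4 cut(1, 0): punch at orig (1,3); cuts so far [(1, 3)]; region rows[0,4) x cols[3,4) = 4x1
Unfold 1 (reflect across h@4): 2 holes -> [(1, 3), (6, 3)]
Unfold 2 (reflect across v@3): 4 holes -> [(1, 2), (1, 3), (6, 2), (6, 3)]
Unfold 3 (reflect across v@2): 8 holes -> [(1, 0), (1, 1), (1, 2), (1, 3), (6, 0), (6, 1), (6, 2), (6, 3)]

Answer: 8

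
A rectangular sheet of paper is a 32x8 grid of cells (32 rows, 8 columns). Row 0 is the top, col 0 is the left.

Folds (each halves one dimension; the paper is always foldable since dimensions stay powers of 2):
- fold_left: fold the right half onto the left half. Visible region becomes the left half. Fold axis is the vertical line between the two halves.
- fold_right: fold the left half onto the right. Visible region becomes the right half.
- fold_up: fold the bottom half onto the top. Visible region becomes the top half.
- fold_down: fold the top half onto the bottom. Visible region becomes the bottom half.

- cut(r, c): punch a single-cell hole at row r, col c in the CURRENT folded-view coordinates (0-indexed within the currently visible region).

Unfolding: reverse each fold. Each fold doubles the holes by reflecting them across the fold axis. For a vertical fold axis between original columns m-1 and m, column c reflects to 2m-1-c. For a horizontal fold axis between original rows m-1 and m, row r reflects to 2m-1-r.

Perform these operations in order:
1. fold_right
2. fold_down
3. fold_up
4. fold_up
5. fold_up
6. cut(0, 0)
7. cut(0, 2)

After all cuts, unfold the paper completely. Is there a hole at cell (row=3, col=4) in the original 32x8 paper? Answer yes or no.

Answer: yes

Derivation:
Op 1 fold_right: fold axis v@4; visible region now rows[0,32) x cols[4,8) = 32x4
Op 2 fold_down: fold axis h@16; visible region now rows[16,32) x cols[4,8) = 16x4
Op 3 fold_up: fold axis h@24; visible region now rows[16,24) x cols[4,8) = 8x4
Op 4 fold_up: fold axis h@20; visible region now rows[16,20) x cols[4,8) = 4x4
Op 5 fold_up: fold axis h@18; visible region now rows[16,18) x cols[4,8) = 2x4
Op 6 cut(0, 0): punch at orig (16,4); cuts so far [(16, 4)]; region rows[16,18) x cols[4,8) = 2x4
Op 7 cut(0, 2): punch at orig (16,6); cuts so far [(16, 4), (16, 6)]; region rows[16,18) x cols[4,8) = 2x4
Unfold 1 (reflect across h@18): 4 holes -> [(16, 4), (16, 6), (19, 4), (19, 6)]
Unfold 2 (reflect across h@20): 8 holes -> [(16, 4), (16, 6), (19, 4), (19, 6), (20, 4), (20, 6), (23, 4), (23, 6)]
Unfold 3 (reflect across h@24): 16 holes -> [(16, 4), (16, 6), (19, 4), (19, 6), (20, 4), (20, 6), (23, 4), (23, 6), (24, 4), (24, 6), (27, 4), (27, 6), (28, 4), (28, 6), (31, 4), (31, 6)]
Unfold 4 (reflect across h@16): 32 holes -> [(0, 4), (0, 6), (3, 4), (3, 6), (4, 4), (4, 6), (7, 4), (7, 6), (8, 4), (8, 6), (11, 4), (11, 6), (12, 4), (12, 6), (15, 4), (15, 6), (16, 4), (16, 6), (19, 4), (19, 6), (20, 4), (20, 6), (23, 4), (23, 6), (24, 4), (24, 6), (27, 4), (27, 6), (28, 4), (28, 6), (31, 4), (31, 6)]
Unfold 5 (reflect across v@4): 64 holes -> [(0, 1), (0, 3), (0, 4), (0, 6), (3, 1), (3, 3), (3, 4), (3, 6), (4, 1), (4, 3), (4, 4), (4, 6), (7, 1), (7, 3), (7, 4), (7, 6), (8, 1), (8, 3), (8, 4), (8, 6), (11, 1), (11, 3), (11, 4), (11, 6), (12, 1), (12, 3), (12, 4), (12, 6), (15, 1), (15, 3), (15, 4), (15, 6), (16, 1), (16, 3), (16, 4), (16, 6), (19, 1), (19, 3), (19, 4), (19, 6), (20, 1), (20, 3), (20, 4), (20, 6), (23, 1), (23, 3), (23, 4), (23, 6), (24, 1), (24, 3), (24, 4), (24, 6), (27, 1), (27, 3), (27, 4), (27, 6), (28, 1), (28, 3), (28, 4), (28, 6), (31, 1), (31, 3), (31, 4), (31, 6)]
Holes: [(0, 1), (0, 3), (0, 4), (0, 6), (3, 1), (3, 3), (3, 4), (3, 6), (4, 1), (4, 3), (4, 4), (4, 6), (7, 1), (7, 3), (7, 4), (7, 6), (8, 1), (8, 3), (8, 4), (8, 6), (11, 1), (11, 3), (11, 4), (11, 6), (12, 1), (12, 3), (12, 4), (12, 6), (15, 1), (15, 3), (15, 4), (15, 6), (16, 1), (16, 3), (16, 4), (16, 6), (19, 1), (19, 3), (19, 4), (19, 6), (20, 1), (20, 3), (20, 4), (20, 6), (23, 1), (23, 3), (23, 4), (23, 6), (24, 1), (24, 3), (24, 4), (24, 6), (27, 1), (27, 3), (27, 4), (27, 6), (28, 1), (28, 3), (28, 4), (28, 6), (31, 1), (31, 3), (31, 4), (31, 6)]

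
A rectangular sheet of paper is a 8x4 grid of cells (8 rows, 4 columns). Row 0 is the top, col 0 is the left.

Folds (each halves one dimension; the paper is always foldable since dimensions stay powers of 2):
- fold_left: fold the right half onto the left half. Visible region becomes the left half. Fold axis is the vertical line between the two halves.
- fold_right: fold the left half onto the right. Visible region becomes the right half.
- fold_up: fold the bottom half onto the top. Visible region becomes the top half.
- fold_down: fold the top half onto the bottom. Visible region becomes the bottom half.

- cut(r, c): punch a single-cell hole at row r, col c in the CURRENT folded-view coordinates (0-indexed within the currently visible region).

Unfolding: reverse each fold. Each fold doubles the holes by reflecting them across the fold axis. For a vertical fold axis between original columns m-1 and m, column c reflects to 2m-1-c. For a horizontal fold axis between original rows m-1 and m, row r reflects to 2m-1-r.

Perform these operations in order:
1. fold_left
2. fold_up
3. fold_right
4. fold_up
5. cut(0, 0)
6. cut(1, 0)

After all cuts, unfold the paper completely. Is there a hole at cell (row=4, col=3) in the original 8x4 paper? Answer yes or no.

Op 1 fold_left: fold axis v@2; visible region now rows[0,8) x cols[0,2) = 8x2
Op 2 fold_up: fold axis h@4; visible region now rows[0,4) x cols[0,2) = 4x2
Op 3 fold_right: fold axis v@1; visible region now rows[0,4) x cols[1,2) = 4x1
Op 4 fold_up: fold axis h@2; visible region now rows[0,2) x cols[1,2) = 2x1
Op 5 cut(0, 0): punch at orig (0,1); cuts so far [(0, 1)]; region rows[0,2) x cols[1,2) = 2x1
Op 6 cut(1, 0): punch at orig (1,1); cuts so far [(0, 1), (1, 1)]; region rows[0,2) x cols[1,2) = 2x1
Unfold 1 (reflect across h@2): 4 holes -> [(0, 1), (1, 1), (2, 1), (3, 1)]
Unfold 2 (reflect across v@1): 8 holes -> [(0, 0), (0, 1), (1, 0), (1, 1), (2, 0), (2, 1), (3, 0), (3, 1)]
Unfold 3 (reflect across h@4): 16 holes -> [(0, 0), (0, 1), (1, 0), (1, 1), (2, 0), (2, 1), (3, 0), (3, 1), (4, 0), (4, 1), (5, 0), (5, 1), (6, 0), (6, 1), (7, 0), (7, 1)]
Unfold 4 (reflect across v@2): 32 holes -> [(0, 0), (0, 1), (0, 2), (0, 3), (1, 0), (1, 1), (1, 2), (1, 3), (2, 0), (2, 1), (2, 2), (2, 3), (3, 0), (3, 1), (3, 2), (3, 3), (4, 0), (4, 1), (4, 2), (4, 3), (5, 0), (5, 1), (5, 2), (5, 3), (6, 0), (6, 1), (6, 2), (6, 3), (7, 0), (7, 1), (7, 2), (7, 3)]
Holes: [(0, 0), (0, 1), (0, 2), (0, 3), (1, 0), (1, 1), (1, 2), (1, 3), (2, 0), (2, 1), (2, 2), (2, 3), (3, 0), (3, 1), (3, 2), (3, 3), (4, 0), (4, 1), (4, 2), (4, 3), (5, 0), (5, 1), (5, 2), (5, 3), (6, 0), (6, 1), (6, 2), (6, 3), (7, 0), (7, 1), (7, 2), (7, 3)]

Answer: yes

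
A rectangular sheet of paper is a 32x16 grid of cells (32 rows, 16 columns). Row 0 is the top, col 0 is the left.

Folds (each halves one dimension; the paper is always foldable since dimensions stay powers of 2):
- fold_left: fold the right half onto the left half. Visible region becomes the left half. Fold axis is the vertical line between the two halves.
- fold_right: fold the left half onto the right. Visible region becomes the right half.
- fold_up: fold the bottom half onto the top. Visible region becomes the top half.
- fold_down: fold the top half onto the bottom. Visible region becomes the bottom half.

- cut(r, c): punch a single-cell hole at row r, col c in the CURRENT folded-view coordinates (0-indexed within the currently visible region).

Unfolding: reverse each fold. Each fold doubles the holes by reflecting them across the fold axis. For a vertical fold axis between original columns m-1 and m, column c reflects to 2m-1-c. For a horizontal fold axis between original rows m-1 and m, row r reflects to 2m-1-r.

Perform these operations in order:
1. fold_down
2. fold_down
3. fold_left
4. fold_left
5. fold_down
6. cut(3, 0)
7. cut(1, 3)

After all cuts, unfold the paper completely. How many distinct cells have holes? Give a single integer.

Answer: 64

Derivation:
Op 1 fold_down: fold axis h@16; visible region now rows[16,32) x cols[0,16) = 16x16
Op 2 fold_down: fold axis h@24; visible region now rows[24,32) x cols[0,16) = 8x16
Op 3 fold_left: fold axis v@8; visible region now rows[24,32) x cols[0,8) = 8x8
Op 4 fold_left: fold axis v@4; visible region now rows[24,32) x cols[0,4) = 8x4
Op 5 fold_down: fold axis h@28; visible region now rows[28,32) x cols[0,4) = 4x4
Op 6 cut(3, 0): punch at orig (31,0); cuts so far [(31, 0)]; region rows[28,32) x cols[0,4) = 4x4
Op 7 cut(1, 3): punch at orig (29,3); cuts so far [(29, 3), (31, 0)]; region rows[28,32) x cols[0,4) = 4x4
Unfold 1 (reflect across h@28): 4 holes -> [(24, 0), (26, 3), (29, 3), (31, 0)]
Unfold 2 (reflect across v@4): 8 holes -> [(24, 0), (24, 7), (26, 3), (26, 4), (29, 3), (29, 4), (31, 0), (31, 7)]
Unfold 3 (reflect across v@8): 16 holes -> [(24, 0), (24, 7), (24, 8), (24, 15), (26, 3), (26, 4), (26, 11), (26, 12), (29, 3), (29, 4), (29, 11), (29, 12), (31, 0), (31, 7), (31, 8), (31, 15)]
Unfold 4 (reflect across h@24): 32 holes -> [(16, 0), (16, 7), (16, 8), (16, 15), (18, 3), (18, 4), (18, 11), (18, 12), (21, 3), (21, 4), (21, 11), (21, 12), (23, 0), (23, 7), (23, 8), (23, 15), (24, 0), (24, 7), (24, 8), (24, 15), (26, 3), (26, 4), (26, 11), (26, 12), (29, 3), (29, 4), (29, 11), (29, 12), (31, 0), (31, 7), (31, 8), (31, 15)]
Unfold 5 (reflect across h@16): 64 holes -> [(0, 0), (0, 7), (0, 8), (0, 15), (2, 3), (2, 4), (2, 11), (2, 12), (5, 3), (5, 4), (5, 11), (5, 12), (7, 0), (7, 7), (7, 8), (7, 15), (8, 0), (8, 7), (8, 8), (8, 15), (10, 3), (10, 4), (10, 11), (10, 12), (13, 3), (13, 4), (13, 11), (13, 12), (15, 0), (15, 7), (15, 8), (15, 15), (16, 0), (16, 7), (16, 8), (16, 15), (18, 3), (18, 4), (18, 11), (18, 12), (21, 3), (21, 4), (21, 11), (21, 12), (23, 0), (23, 7), (23, 8), (23, 15), (24, 0), (24, 7), (24, 8), (24, 15), (26, 3), (26, 4), (26, 11), (26, 12), (29, 3), (29, 4), (29, 11), (29, 12), (31, 0), (31, 7), (31, 8), (31, 15)]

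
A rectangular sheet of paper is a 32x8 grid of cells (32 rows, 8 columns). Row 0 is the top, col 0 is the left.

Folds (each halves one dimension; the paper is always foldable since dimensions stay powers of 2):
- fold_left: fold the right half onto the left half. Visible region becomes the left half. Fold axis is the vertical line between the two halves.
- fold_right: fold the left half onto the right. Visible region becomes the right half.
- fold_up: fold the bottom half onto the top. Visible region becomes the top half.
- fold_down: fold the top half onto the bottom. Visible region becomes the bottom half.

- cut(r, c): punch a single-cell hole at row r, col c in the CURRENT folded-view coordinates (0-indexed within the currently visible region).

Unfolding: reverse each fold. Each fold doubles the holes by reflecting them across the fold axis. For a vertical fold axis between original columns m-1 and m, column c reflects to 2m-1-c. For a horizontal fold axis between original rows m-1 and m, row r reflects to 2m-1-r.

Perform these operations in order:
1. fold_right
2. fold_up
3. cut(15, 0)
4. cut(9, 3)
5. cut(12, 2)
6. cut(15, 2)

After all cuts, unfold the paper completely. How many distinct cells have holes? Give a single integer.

Op 1 fold_right: fold axis v@4; visible region now rows[0,32) x cols[4,8) = 32x4
Op 2 fold_up: fold axis h@16; visible region now rows[0,16) x cols[4,8) = 16x4
Op 3 cut(15, 0): punch at orig (15,4); cuts so far [(15, 4)]; region rows[0,16) x cols[4,8) = 16x4
Op 4 cut(9, 3): punch at orig (9,7); cuts so far [(9, 7), (15, 4)]; region rows[0,16) x cols[4,8) = 16x4
Op 5 cut(12, 2): punch at orig (12,6); cuts so far [(9, 7), (12, 6), (15, 4)]; region rows[0,16) x cols[4,8) = 16x4
Op 6 cut(15, 2): punch at orig (15,6); cuts so far [(9, 7), (12, 6), (15, 4), (15, 6)]; region rows[0,16) x cols[4,8) = 16x4
Unfold 1 (reflect across h@16): 8 holes -> [(9, 7), (12, 6), (15, 4), (15, 6), (16, 4), (16, 6), (19, 6), (22, 7)]
Unfold 2 (reflect across v@4): 16 holes -> [(9, 0), (9, 7), (12, 1), (12, 6), (15, 1), (15, 3), (15, 4), (15, 6), (16, 1), (16, 3), (16, 4), (16, 6), (19, 1), (19, 6), (22, 0), (22, 7)]

Answer: 16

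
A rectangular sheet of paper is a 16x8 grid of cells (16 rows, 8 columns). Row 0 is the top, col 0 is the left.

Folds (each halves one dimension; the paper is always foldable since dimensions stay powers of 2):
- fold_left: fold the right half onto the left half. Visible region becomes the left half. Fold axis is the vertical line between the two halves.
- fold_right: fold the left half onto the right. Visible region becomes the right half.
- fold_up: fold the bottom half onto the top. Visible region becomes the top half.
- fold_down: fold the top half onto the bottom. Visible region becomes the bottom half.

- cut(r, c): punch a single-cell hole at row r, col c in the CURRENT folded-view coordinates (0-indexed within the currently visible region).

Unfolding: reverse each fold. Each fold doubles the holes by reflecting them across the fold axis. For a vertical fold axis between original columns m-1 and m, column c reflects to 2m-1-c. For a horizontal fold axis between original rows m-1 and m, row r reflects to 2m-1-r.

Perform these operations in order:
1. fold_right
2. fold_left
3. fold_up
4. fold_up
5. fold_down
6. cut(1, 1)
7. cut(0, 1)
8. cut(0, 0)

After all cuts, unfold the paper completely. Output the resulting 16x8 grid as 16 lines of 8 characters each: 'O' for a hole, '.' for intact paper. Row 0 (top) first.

Answer: .OO..OO.
OOOOOOOO
OOOOOOOO
.OO..OO.
.OO..OO.
OOOOOOOO
OOOOOOOO
.OO..OO.
.OO..OO.
OOOOOOOO
OOOOOOOO
.OO..OO.
.OO..OO.
OOOOOOOO
OOOOOOOO
.OO..OO.

Derivation:
Op 1 fold_right: fold axis v@4; visible region now rows[0,16) x cols[4,8) = 16x4
Op 2 fold_left: fold axis v@6; visible region now rows[0,16) x cols[4,6) = 16x2
Op 3 fold_up: fold axis h@8; visible region now rows[0,8) x cols[4,6) = 8x2
Op 4 fold_up: fold axis h@4; visible region now rows[0,4) x cols[4,6) = 4x2
Op 5 fold_down: fold axis h@2; visible region now rows[2,4) x cols[4,6) = 2x2
Op 6 cut(1, 1): punch at orig (3,5); cuts so far [(3, 5)]; region rows[2,4) x cols[4,6) = 2x2
Op 7 cut(0, 1): punch at orig (2,5); cuts so far [(2, 5), (3, 5)]; region rows[2,4) x cols[4,6) = 2x2
Op 8 cut(0, 0): punch at orig (2,4); cuts so far [(2, 4), (2, 5), (3, 5)]; region rows[2,4) x cols[4,6) = 2x2
Unfold 1 (reflect across h@2): 6 holes -> [(0, 5), (1, 4), (1, 5), (2, 4), (2, 5), (3, 5)]
Unfold 2 (reflect across h@4): 12 holes -> [(0, 5), (1, 4), (1, 5), (2, 4), (2, 5), (3, 5), (4, 5), (5, 4), (5, 5), (6, 4), (6, 5), (7, 5)]
Unfold 3 (reflect across h@8): 24 holes -> [(0, 5), (1, 4), (1, 5), (2, 4), (2, 5), (3, 5), (4, 5), (5, 4), (5, 5), (6, 4), (6, 5), (7, 5), (8, 5), (9, 4), (9, 5), (10, 4), (10, 5), (11, 5), (12, 5), (13, 4), (13, 5), (14, 4), (14, 5), (15, 5)]
Unfold 4 (reflect across v@6): 48 holes -> [(0, 5), (0, 6), (1, 4), (1, 5), (1, 6), (1, 7), (2, 4), (2, 5), (2, 6), (2, 7), (3, 5), (3, 6), (4, 5), (4, 6), (5, 4), (5, 5), (5, 6), (5, 7), (6, 4), (6, 5), (6, 6), (6, 7), (7, 5), (7, 6), (8, 5), (8, 6), (9, 4), (9, 5), (9, 6), (9, 7), (10, 4), (10, 5), (10, 6), (10, 7), (11, 5), (11, 6), (12, 5), (12, 6), (13, 4), (13, 5), (13, 6), (13, 7), (14, 4), (14, 5), (14, 6), (14, 7), (15, 5), (15, 6)]
Unfold 5 (reflect across v@4): 96 holes -> [(0, 1), (0, 2), (0, 5), (0, 6), (1, 0), (1, 1), (1, 2), (1, 3), (1, 4), (1, 5), (1, 6), (1, 7), (2, 0), (2, 1), (2, 2), (2, 3), (2, 4), (2, 5), (2, 6), (2, 7), (3, 1), (3, 2), (3, 5), (3, 6), (4, 1), (4, 2), (4, 5), (4, 6), (5, 0), (5, 1), (5, 2), (5, 3), (5, 4), (5, 5), (5, 6), (5, 7), (6, 0), (6, 1), (6, 2), (6, 3), (6, 4), (6, 5), (6, 6), (6, 7), (7, 1), (7, 2), (7, 5), (7, 6), (8, 1), (8, 2), (8, 5), (8, 6), (9, 0), (9, 1), (9, 2), (9, 3), (9, 4), (9, 5), (9, 6), (9, 7), (10, 0), (10, 1), (10, 2), (10, 3), (10, 4), (10, 5), (10, 6), (10, 7), (11, 1), (11, 2), (11, 5), (11, 6), (12, 1), (12, 2), (12, 5), (12, 6), (13, 0), (13, 1), (13, 2), (13, 3), (13, 4), (13, 5), (13, 6), (13, 7), (14, 0), (14, 1), (14, 2), (14, 3), (14, 4), (14, 5), (14, 6), (14, 7), (15, 1), (15, 2), (15, 5), (15, 6)]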